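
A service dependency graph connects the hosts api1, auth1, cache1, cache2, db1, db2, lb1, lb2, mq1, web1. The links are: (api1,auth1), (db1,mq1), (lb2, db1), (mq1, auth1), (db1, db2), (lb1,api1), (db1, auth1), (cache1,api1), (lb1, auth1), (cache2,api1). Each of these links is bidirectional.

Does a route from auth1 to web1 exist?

No

Explore from auth1.
Distance 1: reach api1, db1, lb1, mq1.
Distance 2: reach cache1, cache2, db2, lb2.
The search is exhausted without reaching web1; it lies in a different component.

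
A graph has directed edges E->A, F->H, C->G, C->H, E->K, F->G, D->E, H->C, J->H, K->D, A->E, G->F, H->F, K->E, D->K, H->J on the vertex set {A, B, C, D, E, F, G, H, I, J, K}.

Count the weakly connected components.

From A: component {A, D, E, K}.
From B: component {B}.
From C: component {C, F, G, H, J}.
From I: component {I}.
That's 4 components.

4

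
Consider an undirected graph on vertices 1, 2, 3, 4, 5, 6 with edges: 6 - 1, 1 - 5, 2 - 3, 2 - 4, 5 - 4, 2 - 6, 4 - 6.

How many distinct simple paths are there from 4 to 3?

4–2–3
4–5–1–6–2–3
4–6–2–3

3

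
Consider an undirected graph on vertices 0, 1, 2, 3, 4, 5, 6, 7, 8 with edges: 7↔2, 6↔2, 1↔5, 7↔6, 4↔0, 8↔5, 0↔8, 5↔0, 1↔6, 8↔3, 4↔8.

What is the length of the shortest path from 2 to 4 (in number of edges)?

5

Distance 0: 2.
Distance 1: 6, 7.
Distance 2: 1.
Distance 3: 5.
Distance 4: 0, 8.
Distance 5: 3, 4 — contains 4.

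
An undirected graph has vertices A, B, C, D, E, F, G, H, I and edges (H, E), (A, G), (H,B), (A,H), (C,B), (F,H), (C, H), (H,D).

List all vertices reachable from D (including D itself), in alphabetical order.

Start at D.
Its neighbours: H.
Then their neighbours: A, B, C, E, F.
Then next layer: G.
Nothing further is reachable.

A, B, C, D, E, F, G, H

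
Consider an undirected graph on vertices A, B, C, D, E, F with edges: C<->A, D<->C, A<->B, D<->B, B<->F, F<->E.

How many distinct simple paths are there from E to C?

E–F–B–A–C
E–F–B–D–C

2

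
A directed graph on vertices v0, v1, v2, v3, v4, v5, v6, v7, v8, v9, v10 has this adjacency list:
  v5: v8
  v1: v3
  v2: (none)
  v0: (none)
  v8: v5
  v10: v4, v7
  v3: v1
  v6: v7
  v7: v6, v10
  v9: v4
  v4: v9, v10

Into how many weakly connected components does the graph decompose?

5

From v0: component {v0}.
From v1: component {v1, v3}.
From v2: component {v2}.
From v4: component {v4, v6, v7, v9, v10}.
From v5: component {v5, v8}.
That's 5 components.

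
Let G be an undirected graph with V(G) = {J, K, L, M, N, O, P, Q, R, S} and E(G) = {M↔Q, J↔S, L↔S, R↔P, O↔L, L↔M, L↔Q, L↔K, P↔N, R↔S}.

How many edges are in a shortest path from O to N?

Distance 0: O.
Distance 1: L.
Distance 2: K, M, Q, S.
Distance 3: J, R.
Distance 4: P.
Distance 5: N — contains N.

5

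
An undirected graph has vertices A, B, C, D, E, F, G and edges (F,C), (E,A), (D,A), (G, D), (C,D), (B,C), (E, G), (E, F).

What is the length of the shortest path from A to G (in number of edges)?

Distance 0: A.
Distance 1: D, E.
Distance 2: C, F, G — contains G.

2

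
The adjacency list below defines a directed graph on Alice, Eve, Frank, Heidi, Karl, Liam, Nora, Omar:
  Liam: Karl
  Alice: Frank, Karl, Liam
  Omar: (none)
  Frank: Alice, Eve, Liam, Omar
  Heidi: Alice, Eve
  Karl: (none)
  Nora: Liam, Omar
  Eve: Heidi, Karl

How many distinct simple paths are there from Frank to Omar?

1

Frank→Omar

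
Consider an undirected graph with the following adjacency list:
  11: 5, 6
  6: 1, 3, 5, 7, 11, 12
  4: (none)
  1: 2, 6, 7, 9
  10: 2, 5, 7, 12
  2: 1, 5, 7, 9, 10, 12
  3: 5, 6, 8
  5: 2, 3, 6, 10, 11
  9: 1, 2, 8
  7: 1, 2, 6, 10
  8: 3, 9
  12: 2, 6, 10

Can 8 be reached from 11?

Yes

Explore from 11.
Distance 1: reach 5, 6.
Distance 2: reach 1, 2, 3, 7, 10, 12.
Distance 3: reach 8, 9.
Found 8.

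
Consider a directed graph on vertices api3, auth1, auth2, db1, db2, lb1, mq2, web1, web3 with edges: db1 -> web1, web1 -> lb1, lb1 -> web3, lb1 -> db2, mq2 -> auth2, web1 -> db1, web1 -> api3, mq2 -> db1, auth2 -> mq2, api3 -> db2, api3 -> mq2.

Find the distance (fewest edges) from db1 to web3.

Distance 0: db1.
Distance 1: web1.
Distance 2: api3, lb1.
Distance 3: db2, mq2, web3 — contains web3.

3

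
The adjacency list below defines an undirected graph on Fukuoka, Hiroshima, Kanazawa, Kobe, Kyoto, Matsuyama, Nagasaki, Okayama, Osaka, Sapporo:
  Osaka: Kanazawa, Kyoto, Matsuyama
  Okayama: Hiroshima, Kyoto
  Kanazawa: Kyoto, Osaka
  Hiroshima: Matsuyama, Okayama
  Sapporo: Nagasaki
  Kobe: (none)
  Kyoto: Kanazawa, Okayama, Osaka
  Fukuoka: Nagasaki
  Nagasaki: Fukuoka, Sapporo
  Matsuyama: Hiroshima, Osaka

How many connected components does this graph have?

From Fukuoka: component {Fukuoka, Nagasaki, Sapporo}.
From Hiroshima: component {Hiroshima, Kanazawa, Kyoto, Matsuyama, Okayama, Osaka}.
From Kobe: component {Kobe}.
That's 3 components.

3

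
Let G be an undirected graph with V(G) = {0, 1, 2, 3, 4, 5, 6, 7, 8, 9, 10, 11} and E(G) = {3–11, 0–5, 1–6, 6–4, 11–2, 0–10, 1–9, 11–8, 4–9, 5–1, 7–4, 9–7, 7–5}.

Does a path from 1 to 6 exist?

Explore from 1.
Distance 1: reach 5, 6, 9.
Found 6.

Yes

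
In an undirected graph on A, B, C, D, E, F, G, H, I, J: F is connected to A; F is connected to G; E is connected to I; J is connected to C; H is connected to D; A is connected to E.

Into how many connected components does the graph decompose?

4

From A: component {A, E, F, G, I}.
From B: component {B}.
From C: component {C, J}.
From D: component {D, H}.
That's 4 components.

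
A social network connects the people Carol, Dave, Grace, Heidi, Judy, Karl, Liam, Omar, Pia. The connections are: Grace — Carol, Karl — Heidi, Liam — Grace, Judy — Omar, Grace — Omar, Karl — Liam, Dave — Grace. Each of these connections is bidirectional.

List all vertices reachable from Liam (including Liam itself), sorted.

Carol, Dave, Grace, Heidi, Judy, Karl, Liam, Omar

Start at Liam.
Its neighbours: Grace, Karl.
Then their neighbours: Carol, Dave, Heidi, Omar.
Then next layer: Judy.
Nothing further is reachable.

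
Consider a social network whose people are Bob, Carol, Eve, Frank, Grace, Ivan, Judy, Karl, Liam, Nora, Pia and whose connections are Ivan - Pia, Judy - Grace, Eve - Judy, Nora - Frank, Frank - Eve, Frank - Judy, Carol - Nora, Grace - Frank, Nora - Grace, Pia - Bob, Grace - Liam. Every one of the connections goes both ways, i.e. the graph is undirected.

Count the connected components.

From Bob: component {Bob, Ivan, Pia}.
From Carol: component {Carol, Eve, Frank, Grace, Judy, Liam, Nora}.
From Karl: component {Karl}.
That's 3 components.

3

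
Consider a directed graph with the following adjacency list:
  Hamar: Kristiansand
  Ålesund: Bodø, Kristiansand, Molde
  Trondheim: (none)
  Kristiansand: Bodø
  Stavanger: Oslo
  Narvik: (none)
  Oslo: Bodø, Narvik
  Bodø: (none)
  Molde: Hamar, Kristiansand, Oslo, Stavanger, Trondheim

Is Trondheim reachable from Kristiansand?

Explore from Kristiansand.
Distance 1: reach Bodø.
The search from Kristiansand is exhausted; no directed path reaches Trondheim.

No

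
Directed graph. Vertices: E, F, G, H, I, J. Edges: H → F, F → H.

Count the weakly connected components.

From E: component {E}.
From F: component {F, H}.
From G: component {G}.
From I: component {I}.
From J: component {J}.
That's 5 components.

5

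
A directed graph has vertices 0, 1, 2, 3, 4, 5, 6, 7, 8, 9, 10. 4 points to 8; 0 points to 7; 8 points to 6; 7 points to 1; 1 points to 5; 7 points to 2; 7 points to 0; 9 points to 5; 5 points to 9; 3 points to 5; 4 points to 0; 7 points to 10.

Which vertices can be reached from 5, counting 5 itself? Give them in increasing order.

5, 9

Start at 5.
Its neighbours: 9.
Nothing further is reachable.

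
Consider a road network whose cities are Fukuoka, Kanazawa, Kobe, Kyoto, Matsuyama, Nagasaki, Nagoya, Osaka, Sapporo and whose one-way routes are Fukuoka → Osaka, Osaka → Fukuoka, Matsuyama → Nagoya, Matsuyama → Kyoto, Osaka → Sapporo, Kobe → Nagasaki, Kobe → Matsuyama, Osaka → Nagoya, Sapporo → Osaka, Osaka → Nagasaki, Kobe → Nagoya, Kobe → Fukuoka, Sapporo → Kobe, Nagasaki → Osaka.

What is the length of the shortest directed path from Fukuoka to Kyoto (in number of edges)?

5

Distance 0: Fukuoka.
Distance 1: Osaka.
Distance 2: Nagasaki, Nagoya, Sapporo.
Distance 3: Kobe.
Distance 4: Matsuyama.
Distance 5: Kyoto — contains Kyoto.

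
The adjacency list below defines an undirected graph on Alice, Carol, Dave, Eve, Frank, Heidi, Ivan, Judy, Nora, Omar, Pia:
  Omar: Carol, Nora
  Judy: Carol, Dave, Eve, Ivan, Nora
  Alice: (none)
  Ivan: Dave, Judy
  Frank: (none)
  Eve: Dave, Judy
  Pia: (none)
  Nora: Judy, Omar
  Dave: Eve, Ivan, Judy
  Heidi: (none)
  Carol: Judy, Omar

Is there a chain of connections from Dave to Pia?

Explore from Dave.
Distance 1: reach Eve, Ivan, Judy.
Distance 2: reach Carol, Nora.
Distance 3: reach Omar.
The search is exhausted without reaching Pia; it lies in a different component.

No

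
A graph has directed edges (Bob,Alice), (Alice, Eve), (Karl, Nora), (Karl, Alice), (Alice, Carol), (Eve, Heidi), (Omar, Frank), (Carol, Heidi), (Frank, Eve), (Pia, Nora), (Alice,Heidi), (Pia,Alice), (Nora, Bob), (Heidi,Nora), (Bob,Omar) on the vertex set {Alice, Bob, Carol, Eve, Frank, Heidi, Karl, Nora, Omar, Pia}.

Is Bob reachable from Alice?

Explore from Alice.
Distance 1: reach Carol, Eve, Heidi.
Distance 2: reach Nora.
Distance 3: reach Bob.
Found Bob.

Yes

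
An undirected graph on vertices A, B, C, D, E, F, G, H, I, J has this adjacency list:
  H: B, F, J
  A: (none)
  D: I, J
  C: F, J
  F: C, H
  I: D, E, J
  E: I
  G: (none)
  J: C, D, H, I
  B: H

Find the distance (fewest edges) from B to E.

Distance 0: B.
Distance 1: H.
Distance 2: F, J.
Distance 3: C, D, I.
Distance 4: E — contains E.

4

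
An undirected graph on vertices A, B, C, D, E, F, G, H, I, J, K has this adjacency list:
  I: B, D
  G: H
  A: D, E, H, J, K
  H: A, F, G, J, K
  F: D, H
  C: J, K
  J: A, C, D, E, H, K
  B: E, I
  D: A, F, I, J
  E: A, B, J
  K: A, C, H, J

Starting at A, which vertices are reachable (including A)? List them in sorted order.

Start at A.
Its neighbours: D, E, H, J, K.
Then their neighbours: B, C, F, G, I.
Every vertex is now reached.

A, B, C, D, E, F, G, H, I, J, K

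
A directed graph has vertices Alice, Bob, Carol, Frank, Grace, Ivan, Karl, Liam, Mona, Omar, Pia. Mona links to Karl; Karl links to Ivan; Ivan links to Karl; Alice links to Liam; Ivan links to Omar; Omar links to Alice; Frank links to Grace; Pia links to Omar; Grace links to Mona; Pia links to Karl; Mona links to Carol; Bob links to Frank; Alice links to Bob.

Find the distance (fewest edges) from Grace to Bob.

Distance 0: Grace.
Distance 1: Mona.
Distance 2: Carol, Karl.
Distance 3: Ivan.
Distance 4: Omar.
Distance 5: Alice.
Distance 6: Bob, Liam — contains Bob.

6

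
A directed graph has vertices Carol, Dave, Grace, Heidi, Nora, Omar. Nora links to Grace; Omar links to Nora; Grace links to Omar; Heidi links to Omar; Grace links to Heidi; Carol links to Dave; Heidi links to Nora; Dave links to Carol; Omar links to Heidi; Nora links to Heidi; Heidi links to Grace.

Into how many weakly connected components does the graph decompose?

2

From Carol: component {Carol, Dave}.
From Grace: component {Grace, Heidi, Nora, Omar}.
That's 2 components.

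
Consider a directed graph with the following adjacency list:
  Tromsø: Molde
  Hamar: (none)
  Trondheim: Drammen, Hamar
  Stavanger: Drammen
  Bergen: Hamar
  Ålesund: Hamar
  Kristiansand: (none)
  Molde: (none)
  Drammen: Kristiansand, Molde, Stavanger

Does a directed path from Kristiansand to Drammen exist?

No

Kristiansand has no outgoing edges, so nothing is reachable from it.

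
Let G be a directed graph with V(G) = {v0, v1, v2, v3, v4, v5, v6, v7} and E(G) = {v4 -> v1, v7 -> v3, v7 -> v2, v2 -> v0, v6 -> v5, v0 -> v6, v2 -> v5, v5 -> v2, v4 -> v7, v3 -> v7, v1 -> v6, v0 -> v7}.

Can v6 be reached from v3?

Yes

Explore from v3.
Distance 1: reach v7.
Distance 2: reach v2.
Distance 3: reach v0, v5.
Distance 4: reach v6.
Found v6.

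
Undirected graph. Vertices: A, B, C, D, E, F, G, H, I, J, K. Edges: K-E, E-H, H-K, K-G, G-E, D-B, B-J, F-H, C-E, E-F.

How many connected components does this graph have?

4

From A: component {A}.
From B: component {B, D, J}.
From C: component {C, E, F, G, H, K}.
From I: component {I}.
That's 4 components.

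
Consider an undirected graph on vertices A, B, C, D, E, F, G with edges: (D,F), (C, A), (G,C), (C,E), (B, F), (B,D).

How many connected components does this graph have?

2

From A: component {A, C, E, G}.
From B: component {B, D, F}.
That's 2 components.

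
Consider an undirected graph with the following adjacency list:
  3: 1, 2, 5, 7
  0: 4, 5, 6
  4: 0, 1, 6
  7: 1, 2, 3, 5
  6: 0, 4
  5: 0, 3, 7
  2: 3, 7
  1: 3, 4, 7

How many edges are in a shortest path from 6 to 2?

4

Distance 0: 6.
Distance 1: 0, 4.
Distance 2: 1, 5.
Distance 3: 3, 7.
Distance 4: 2 — contains 2.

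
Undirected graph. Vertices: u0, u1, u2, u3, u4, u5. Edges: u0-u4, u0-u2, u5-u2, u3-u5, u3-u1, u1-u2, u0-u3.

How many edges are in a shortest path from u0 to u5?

Distance 0: u0.
Distance 1: u2, u3, u4.
Distance 2: u1, u5 — contains u5.

2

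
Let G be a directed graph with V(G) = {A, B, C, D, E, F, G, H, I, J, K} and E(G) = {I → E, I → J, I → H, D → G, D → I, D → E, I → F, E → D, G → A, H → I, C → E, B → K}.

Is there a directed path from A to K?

A has no outgoing edges, so nothing is reachable from it.

No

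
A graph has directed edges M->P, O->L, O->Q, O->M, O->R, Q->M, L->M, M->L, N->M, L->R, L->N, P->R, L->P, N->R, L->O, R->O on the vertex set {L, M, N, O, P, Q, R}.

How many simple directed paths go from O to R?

14

O→L→M→P→R
O→L→N→M→P→R
O→L→N→R
O→L→P→R
O→L→R
O→M→L→N→R
O→M→L→P→R
O→M→L→R
O→M→P→R
O→Q→M→L→N→R
O→Q→M→L→P→R
O→Q→M→L→R
O→Q→M→P→R
O→R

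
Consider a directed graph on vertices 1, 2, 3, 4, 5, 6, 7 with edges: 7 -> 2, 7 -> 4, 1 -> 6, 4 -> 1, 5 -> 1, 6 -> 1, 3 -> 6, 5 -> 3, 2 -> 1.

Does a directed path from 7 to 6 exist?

Explore from 7.
Distance 1: reach 2, 4.
Distance 2: reach 1.
Distance 3: reach 6.
Found 6.

Yes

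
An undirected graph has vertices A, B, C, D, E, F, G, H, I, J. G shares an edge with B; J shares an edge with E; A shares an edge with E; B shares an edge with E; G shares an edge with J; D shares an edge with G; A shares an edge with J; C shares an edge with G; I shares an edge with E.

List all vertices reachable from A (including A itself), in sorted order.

Start at A.
Its neighbours: E, J.
Then their neighbours: B, G, I.
Then next layer: C, D.
Nothing further is reachable.

A, B, C, D, E, G, I, J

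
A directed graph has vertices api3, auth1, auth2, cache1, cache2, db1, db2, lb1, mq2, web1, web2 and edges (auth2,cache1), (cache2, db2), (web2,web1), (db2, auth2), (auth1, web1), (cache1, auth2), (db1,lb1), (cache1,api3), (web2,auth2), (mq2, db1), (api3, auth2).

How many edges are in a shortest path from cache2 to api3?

4

Distance 0: cache2.
Distance 1: db2.
Distance 2: auth2.
Distance 3: cache1.
Distance 4: api3 — contains api3.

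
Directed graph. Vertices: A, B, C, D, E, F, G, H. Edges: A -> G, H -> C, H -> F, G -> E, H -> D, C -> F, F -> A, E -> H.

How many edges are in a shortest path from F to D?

5

Distance 0: F.
Distance 1: A.
Distance 2: G.
Distance 3: E.
Distance 4: H.
Distance 5: C, D — contains D.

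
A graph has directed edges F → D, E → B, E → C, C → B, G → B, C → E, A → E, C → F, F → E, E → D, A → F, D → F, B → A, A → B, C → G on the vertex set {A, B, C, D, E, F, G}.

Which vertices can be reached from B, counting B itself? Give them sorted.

A, B, C, D, E, F, G

Start at B.
Its neighbours: A.
Then their neighbours: E, F.
Then next layer: C, D.
Then next layer: G.
Every vertex is now reached.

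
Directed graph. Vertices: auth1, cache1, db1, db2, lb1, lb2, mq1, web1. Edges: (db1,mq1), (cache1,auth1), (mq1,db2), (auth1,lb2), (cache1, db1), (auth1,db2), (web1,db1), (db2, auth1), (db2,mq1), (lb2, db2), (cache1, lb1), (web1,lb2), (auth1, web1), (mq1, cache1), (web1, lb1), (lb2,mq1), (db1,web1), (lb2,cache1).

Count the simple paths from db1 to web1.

3

db1→mq1→cache1→auth1→web1
db1→mq1→db2→auth1→web1
db1→web1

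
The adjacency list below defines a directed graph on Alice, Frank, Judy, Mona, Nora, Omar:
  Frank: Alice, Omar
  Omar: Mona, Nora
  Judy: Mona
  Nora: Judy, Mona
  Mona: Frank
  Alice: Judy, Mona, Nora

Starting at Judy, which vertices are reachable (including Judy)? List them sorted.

Alice, Frank, Judy, Mona, Nora, Omar

Start at Judy.
Its neighbours: Mona.
Then their neighbours: Frank.
Then next layer: Alice, Omar.
Then next layer: Nora.
Every vertex is now reached.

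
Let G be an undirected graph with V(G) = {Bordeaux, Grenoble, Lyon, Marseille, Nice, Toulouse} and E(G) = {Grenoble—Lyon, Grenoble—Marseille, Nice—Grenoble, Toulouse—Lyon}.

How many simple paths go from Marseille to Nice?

Marseille–Grenoble–Nice

1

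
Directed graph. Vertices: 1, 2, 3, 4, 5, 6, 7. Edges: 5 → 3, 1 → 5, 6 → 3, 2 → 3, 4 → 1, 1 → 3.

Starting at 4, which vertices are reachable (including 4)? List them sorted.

1, 3, 4, 5

Start at 4.
Its neighbours: 1.
Then their neighbours: 3, 5.
Nothing further is reachable.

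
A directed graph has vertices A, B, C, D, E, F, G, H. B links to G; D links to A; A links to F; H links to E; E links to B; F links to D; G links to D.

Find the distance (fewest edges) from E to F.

5

Distance 0: E.
Distance 1: B.
Distance 2: G.
Distance 3: D.
Distance 4: A.
Distance 5: F — contains F.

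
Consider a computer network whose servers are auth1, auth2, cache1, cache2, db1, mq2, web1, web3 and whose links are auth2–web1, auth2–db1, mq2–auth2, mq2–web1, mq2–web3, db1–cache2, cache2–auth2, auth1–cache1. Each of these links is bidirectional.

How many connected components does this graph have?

2

From auth1: component {auth1, cache1}.
From auth2: component {auth2, cache2, db1, mq2, web1, web3}.
That's 2 components.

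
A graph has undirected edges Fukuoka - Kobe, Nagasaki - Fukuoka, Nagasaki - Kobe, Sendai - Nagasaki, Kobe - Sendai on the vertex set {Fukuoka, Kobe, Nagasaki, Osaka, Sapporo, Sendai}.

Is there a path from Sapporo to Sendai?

Sapporo has no edges, so nothing is reachable from it.

No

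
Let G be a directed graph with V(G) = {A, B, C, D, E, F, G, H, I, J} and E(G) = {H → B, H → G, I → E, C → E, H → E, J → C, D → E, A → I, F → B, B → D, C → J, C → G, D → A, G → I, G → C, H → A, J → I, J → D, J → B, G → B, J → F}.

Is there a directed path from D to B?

Explore from D.
Distance 1: reach A, E.
Distance 2: reach I.
The search from D is exhausted; no directed path reaches B.

No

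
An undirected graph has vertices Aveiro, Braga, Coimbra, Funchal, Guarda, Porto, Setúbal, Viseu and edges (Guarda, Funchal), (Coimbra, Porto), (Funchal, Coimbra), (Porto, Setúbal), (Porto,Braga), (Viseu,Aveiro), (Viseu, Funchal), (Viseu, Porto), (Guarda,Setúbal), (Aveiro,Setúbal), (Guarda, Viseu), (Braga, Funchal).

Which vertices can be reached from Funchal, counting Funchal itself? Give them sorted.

Start at Funchal.
Its neighbours: Braga, Coimbra, Guarda, Viseu.
Then their neighbours: Aveiro, Porto, Setúbal.
Every vertex is now reached.

Aveiro, Braga, Coimbra, Funchal, Guarda, Porto, Setúbal, Viseu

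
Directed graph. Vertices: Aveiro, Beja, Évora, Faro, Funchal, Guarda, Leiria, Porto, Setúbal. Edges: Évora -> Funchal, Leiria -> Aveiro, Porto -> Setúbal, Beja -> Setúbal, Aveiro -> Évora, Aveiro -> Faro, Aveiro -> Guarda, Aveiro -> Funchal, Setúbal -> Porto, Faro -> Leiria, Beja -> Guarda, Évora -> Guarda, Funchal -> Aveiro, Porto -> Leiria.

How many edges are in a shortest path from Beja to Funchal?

5

Distance 0: Beja.
Distance 1: Guarda, Setúbal.
Distance 2: Porto.
Distance 3: Leiria.
Distance 4: Aveiro.
Distance 5: Évora, Faro, Funchal — contains Funchal.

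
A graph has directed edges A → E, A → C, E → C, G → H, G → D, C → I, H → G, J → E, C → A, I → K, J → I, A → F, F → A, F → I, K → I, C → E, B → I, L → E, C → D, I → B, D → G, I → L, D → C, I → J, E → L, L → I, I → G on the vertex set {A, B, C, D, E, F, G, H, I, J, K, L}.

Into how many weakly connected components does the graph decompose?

From A: component {A, B, C, D, E, F, G, H, I, J, K, L}.
That's 1 component.

1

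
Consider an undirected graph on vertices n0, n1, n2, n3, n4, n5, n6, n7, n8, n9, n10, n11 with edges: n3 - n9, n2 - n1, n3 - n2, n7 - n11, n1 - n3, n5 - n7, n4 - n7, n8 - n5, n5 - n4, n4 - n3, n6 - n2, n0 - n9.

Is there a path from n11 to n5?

Explore from n11.
Distance 1: reach n7.
Distance 2: reach n4, n5.
Found n5.

Yes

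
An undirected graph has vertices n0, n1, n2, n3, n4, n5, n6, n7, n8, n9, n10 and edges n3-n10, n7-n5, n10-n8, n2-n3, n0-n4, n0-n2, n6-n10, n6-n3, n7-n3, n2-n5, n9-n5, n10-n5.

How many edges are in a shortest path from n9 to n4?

4

Distance 0: n9.
Distance 1: n5.
Distance 2: n2, n7, n10.
Distance 3: n0, n3, n6, n8.
Distance 4: n4 — contains n4.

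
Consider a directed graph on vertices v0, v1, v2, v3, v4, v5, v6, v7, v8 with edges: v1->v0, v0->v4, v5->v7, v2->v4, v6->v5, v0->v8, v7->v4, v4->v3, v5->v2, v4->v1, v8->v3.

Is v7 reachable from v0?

Explore from v0.
Distance 1: reach v4, v8.
Distance 2: reach v1, v3.
The search from v0 is exhausted; no directed path reaches v7.

No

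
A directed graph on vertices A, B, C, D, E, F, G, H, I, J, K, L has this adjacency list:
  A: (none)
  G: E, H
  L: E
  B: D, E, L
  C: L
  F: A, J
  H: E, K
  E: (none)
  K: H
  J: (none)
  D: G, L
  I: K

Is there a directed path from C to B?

Explore from C.
Distance 1: reach L.
Distance 2: reach E.
The search from C is exhausted; no directed path reaches B.

No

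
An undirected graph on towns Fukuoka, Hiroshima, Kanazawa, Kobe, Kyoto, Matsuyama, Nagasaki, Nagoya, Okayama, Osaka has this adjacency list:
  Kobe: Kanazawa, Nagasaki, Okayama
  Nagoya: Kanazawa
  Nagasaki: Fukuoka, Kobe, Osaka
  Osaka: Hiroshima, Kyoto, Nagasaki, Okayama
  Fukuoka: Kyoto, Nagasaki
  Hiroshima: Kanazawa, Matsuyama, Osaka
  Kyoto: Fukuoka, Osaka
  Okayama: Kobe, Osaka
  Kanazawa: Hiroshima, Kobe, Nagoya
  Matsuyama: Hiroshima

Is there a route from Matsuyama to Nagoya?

Explore from Matsuyama.
Distance 1: reach Hiroshima.
Distance 2: reach Kanazawa, Osaka.
Distance 3: reach Kobe, Kyoto, Nagasaki, Nagoya, Okayama.
Found Nagoya.

Yes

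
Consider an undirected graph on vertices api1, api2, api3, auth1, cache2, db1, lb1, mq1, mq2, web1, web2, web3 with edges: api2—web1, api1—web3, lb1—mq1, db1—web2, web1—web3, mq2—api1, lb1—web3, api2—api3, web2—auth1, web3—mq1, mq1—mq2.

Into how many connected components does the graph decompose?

3

From api1: component {api1, api2, api3, lb1, mq1, mq2, web1, web3}.
From auth1: component {auth1, db1, web2}.
From cache2: component {cache2}.
That's 3 components.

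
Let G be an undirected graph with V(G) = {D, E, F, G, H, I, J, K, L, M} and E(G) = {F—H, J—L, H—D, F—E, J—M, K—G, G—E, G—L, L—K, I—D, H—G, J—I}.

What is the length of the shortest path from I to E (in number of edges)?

Distance 0: I.
Distance 1: D, J.
Distance 2: H, L, M.
Distance 3: F, G, K.
Distance 4: E — contains E.

4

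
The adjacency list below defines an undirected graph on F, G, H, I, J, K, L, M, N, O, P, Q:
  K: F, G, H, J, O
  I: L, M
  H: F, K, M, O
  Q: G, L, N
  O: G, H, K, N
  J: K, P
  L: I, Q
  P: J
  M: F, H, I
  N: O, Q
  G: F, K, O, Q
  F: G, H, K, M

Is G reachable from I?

Yes

Explore from I.
Distance 1: reach L, M.
Distance 2: reach F, H, Q.
Distance 3: reach G, K, N, O.
Found G.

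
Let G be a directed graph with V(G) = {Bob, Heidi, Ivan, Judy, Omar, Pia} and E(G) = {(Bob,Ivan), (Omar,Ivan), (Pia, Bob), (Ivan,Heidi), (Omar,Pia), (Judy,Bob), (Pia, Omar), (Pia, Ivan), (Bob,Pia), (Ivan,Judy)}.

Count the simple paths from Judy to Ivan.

Judy→Bob→Ivan
Judy→Bob→Pia→Ivan
Judy→Bob→Pia→Omar→Ivan

3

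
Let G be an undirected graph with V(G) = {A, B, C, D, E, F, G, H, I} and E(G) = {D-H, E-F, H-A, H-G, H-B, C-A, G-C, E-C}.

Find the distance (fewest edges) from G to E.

2

Distance 0: G.
Distance 1: C, H.
Distance 2: A, B, D, E — contains E.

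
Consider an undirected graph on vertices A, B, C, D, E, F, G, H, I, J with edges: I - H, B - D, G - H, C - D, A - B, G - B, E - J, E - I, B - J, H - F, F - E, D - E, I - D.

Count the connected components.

1

From A: component {A, B, C, D, E, F, G, H, I, J}.
That's 1 component.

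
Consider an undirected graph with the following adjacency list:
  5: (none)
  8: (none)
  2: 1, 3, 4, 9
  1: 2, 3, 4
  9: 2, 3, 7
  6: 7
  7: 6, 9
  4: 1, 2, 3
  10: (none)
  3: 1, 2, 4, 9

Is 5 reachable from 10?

No

10 has no edges, so nothing is reachable from it.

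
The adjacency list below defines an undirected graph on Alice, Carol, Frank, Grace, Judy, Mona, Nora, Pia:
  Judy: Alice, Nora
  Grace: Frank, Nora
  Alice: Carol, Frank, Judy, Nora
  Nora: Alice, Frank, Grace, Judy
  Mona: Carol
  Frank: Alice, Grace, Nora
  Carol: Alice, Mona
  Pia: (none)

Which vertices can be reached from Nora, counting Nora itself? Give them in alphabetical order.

Alice, Carol, Frank, Grace, Judy, Mona, Nora

Start at Nora.
Its neighbours: Alice, Frank, Grace, Judy.
Then their neighbours: Carol.
Then next layer: Mona.
Nothing further is reachable.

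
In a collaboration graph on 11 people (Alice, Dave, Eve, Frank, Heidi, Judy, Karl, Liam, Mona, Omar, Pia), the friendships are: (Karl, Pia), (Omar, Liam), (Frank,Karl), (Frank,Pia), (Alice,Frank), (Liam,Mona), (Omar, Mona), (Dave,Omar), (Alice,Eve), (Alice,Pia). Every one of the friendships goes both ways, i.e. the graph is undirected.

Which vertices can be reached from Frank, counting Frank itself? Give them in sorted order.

Start at Frank.
Its neighbours: Alice, Karl, Pia.
Then their neighbours: Eve.
Nothing further is reachable.

Alice, Eve, Frank, Karl, Pia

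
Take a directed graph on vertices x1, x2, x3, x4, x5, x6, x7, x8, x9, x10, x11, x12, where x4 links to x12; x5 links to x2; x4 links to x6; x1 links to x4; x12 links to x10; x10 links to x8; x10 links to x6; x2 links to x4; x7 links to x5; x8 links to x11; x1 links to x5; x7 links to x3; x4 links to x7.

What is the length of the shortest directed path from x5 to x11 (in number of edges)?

6

Distance 0: x5.
Distance 1: x2.
Distance 2: x4.
Distance 3: x6, x7, x12.
Distance 4: x3, x10.
Distance 5: x8.
Distance 6: x11 — contains x11.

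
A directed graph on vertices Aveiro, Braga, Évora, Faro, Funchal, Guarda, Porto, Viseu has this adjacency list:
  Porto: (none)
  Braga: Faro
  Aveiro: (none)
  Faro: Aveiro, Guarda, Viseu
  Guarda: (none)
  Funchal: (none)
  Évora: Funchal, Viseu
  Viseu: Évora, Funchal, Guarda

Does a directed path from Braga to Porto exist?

Explore from Braga.
Distance 1: reach Faro.
Distance 2: reach Aveiro, Guarda, Viseu.
Distance 3: reach Évora, Funchal.
The search from Braga is exhausted; no directed path reaches Porto.

No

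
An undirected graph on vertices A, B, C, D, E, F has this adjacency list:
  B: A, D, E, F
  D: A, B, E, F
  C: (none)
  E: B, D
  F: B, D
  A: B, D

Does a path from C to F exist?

No

C has no edges, so nothing is reachable from it.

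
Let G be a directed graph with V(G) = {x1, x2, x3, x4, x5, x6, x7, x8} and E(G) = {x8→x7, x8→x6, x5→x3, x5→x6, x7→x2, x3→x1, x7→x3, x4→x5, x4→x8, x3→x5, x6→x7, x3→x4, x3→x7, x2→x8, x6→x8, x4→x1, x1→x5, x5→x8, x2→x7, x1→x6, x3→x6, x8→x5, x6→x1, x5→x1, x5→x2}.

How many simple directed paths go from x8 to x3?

8

x8→x5→x1→x6→x7→x3
x8→x5→x2→x7→x3
x8→x5→x3
x8→x5→x6→x7→x3
x8→x6→x1→x5→x2→x7→x3
x8→x6→x1→x5→x3
x8→x6→x7→x3
x8→x7→x3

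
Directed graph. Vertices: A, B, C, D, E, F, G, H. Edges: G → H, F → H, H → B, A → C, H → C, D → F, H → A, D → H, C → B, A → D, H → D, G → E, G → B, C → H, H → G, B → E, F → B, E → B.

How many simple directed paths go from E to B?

1

E→B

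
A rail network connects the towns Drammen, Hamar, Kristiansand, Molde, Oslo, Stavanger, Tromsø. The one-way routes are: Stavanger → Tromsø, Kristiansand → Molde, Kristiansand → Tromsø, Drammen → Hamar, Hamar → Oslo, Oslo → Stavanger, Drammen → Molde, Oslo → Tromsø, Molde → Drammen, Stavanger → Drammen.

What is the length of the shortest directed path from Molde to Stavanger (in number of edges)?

4

Distance 0: Molde.
Distance 1: Drammen.
Distance 2: Hamar.
Distance 3: Oslo.
Distance 4: Stavanger, Tromsø — contains Stavanger.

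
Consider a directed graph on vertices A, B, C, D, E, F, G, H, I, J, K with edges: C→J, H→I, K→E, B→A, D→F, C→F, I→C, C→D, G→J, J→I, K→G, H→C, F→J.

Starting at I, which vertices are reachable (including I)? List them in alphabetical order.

C, D, F, I, J

Start at I.
Its neighbours: C.
Then their neighbours: D, F, J.
Nothing further is reachable.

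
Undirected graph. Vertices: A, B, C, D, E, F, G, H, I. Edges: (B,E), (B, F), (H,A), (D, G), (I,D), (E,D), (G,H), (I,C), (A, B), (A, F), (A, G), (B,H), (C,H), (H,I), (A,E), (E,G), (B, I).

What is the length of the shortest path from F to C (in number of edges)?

Distance 0: F.
Distance 1: A, B.
Distance 2: E, G, H, I.
Distance 3: C, D — contains C.

3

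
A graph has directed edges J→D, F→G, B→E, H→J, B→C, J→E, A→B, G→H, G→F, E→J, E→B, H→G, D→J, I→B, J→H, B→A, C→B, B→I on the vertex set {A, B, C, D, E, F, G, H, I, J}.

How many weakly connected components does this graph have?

1

From A: component {A, B, C, D, E, F, G, H, I, J}.
That's 1 component.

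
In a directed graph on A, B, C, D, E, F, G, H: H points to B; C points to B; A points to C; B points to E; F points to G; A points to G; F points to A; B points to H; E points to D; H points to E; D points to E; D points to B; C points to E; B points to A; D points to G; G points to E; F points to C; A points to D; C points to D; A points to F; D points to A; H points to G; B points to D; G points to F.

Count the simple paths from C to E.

C→B→A→D→E
C→B→A→D→G→E
C→B→A→F→G→E
C→B→A→G→E
C→B→D→A→F→G→E
C→B→D→A→G→E
C→B→D→E
C→B→D→G→E
... and 14 more.

22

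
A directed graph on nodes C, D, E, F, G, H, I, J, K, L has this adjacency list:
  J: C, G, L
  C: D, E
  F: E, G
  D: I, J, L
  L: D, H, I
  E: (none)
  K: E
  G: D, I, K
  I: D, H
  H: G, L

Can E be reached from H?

Yes

Explore from H.
Distance 1: reach G, L.
Distance 2: reach D, I, K.
Distance 3: reach E, J.
Found E.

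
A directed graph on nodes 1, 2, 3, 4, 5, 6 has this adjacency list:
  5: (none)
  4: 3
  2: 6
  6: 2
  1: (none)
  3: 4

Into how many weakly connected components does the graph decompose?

4

From 1: component {1}.
From 2: component {2, 6}.
From 3: component {3, 4}.
From 5: component {5}.
That's 4 components.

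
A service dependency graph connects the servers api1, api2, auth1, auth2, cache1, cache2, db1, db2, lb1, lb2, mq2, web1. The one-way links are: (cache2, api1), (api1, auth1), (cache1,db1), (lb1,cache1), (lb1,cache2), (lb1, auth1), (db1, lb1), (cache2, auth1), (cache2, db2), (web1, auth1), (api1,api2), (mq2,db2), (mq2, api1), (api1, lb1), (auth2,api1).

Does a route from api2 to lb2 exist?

No

api2 has no outgoing edges, so nothing is reachable from it.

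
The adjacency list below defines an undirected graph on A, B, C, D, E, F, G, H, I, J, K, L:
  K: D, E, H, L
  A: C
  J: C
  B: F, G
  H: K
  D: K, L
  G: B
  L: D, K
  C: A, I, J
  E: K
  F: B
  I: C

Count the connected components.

3

From A: component {A, C, I, J}.
From B: component {B, F, G}.
From D: component {D, E, H, K, L}.
That's 3 components.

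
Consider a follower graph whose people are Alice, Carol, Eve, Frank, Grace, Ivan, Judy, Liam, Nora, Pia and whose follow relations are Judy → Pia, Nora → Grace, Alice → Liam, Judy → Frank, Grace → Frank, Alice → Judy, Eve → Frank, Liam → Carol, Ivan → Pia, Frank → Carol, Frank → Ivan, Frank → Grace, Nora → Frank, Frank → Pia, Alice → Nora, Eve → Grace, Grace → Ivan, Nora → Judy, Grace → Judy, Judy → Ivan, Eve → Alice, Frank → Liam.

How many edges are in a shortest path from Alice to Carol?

Distance 0: Alice.
Distance 1: Judy, Liam, Nora.
Distance 2: Carol, Frank, Grace, Ivan, Pia — contains Carol.

2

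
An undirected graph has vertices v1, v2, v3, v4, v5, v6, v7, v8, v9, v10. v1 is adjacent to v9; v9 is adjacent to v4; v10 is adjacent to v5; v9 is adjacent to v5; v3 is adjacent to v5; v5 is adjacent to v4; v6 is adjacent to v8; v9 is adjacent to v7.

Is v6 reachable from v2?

No

v2 has no edges, so nothing is reachable from it.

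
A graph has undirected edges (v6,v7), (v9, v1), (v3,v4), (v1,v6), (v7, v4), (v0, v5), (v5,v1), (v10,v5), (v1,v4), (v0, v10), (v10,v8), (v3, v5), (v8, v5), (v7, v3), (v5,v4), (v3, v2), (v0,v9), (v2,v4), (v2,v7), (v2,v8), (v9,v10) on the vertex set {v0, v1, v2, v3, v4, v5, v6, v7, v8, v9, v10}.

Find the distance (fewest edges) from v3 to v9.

Distance 0: v3.
Distance 1: v2, v4, v5, v7.
Distance 2: v0, v1, v6, v8, v10.
Distance 3: v9 — contains v9.

3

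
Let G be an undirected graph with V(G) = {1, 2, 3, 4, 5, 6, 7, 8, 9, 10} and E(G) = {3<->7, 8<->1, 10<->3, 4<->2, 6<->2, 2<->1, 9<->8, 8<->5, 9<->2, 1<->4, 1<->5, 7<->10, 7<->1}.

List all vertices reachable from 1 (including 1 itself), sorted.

Start at 1.
Its neighbours: 2, 4, 5, 7, 8.
Then their neighbours: 3, 6, 9, 10.
Every vertex is now reached.

1, 2, 3, 4, 5, 6, 7, 8, 9, 10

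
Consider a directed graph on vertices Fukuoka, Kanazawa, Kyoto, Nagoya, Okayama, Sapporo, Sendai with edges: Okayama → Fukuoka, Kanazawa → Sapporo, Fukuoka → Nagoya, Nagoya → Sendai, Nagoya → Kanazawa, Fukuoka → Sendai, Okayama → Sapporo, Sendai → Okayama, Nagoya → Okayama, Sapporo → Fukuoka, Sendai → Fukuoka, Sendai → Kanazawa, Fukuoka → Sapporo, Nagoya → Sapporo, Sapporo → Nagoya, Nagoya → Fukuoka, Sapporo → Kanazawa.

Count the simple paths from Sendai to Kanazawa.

13

Sendai→Fukuoka→Nagoya→Kanazawa
Sendai→Fukuoka→Nagoya→Okayama→Sapporo→Kanazawa
Sendai→Fukuoka→Nagoya→Sapporo→Kanazawa
Sendai→Fukuoka→Sapporo→Kanazawa
Sendai→Fukuoka→Sapporo→Nagoya→Kanazawa
Sendai→Kanazawa
Sendai→Okayama→Fukuoka→Nagoya→Kanazawa
Sendai→Okayama→Fukuoka→Nagoya→Sapporo→Kanazawa
Sendai→Okayama→Fukuoka→Sapporo→Kanazawa
Sendai→Okayama→Fukuoka→Sapporo→Nagoya→Kanazawa
Sendai→Okayama→Sapporo→Fukuoka→Nagoya→Kanazawa
Sendai→Okayama→Sapporo→Kanazawa
Sendai→Okayama→Sapporo→Nagoya→Kanazawa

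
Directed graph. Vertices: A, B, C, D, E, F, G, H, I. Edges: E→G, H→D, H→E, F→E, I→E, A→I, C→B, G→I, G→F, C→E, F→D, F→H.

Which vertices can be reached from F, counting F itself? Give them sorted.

D, E, F, G, H, I

Start at F.
Its neighbours: D, E, H.
Then their neighbours: G.
Then next layer: I.
Nothing further is reachable.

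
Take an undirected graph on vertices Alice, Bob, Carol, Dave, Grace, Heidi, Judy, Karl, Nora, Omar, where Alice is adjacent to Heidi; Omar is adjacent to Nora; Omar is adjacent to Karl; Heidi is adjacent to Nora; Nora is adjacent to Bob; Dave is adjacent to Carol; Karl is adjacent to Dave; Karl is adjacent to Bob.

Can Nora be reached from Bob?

Yes

Explore from Bob.
Distance 1: reach Karl, Nora.
Found Nora.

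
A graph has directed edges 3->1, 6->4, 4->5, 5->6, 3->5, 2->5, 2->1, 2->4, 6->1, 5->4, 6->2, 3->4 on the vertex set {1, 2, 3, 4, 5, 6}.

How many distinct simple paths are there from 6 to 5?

6→2→4→5
6→2→5
6→4→5

3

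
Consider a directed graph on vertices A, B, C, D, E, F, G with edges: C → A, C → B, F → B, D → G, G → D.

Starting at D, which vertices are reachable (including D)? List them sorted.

D, G

Start at D.
Its neighbours: G.
Nothing further is reachable.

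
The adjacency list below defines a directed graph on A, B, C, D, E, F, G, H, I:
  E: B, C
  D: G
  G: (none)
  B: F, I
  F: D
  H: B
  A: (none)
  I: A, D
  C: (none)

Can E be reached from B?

Explore from B.
Distance 1: reach F, I.
Distance 2: reach A, D.
Distance 3: reach G.
The search from B is exhausted; no directed path reaches E.

No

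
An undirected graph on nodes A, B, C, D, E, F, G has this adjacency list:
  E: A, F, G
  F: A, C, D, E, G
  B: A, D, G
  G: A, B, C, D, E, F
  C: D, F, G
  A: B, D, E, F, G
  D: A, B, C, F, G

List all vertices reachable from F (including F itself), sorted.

A, B, C, D, E, F, G

Start at F.
Its neighbours: A, C, D, E, G.
Then their neighbours: B.
Every vertex is now reached.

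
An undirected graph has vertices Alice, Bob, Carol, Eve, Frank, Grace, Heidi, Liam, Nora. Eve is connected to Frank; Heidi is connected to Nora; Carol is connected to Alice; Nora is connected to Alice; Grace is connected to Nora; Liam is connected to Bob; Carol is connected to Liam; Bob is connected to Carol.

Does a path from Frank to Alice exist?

No

Explore from Frank.
Distance 1: reach Eve.
The search is exhausted without reaching Alice; it lies in a different component.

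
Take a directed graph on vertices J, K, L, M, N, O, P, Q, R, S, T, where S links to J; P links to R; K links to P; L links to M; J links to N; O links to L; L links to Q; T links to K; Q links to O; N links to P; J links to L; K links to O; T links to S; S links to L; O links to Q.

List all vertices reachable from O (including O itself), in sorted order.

Start at O.
Its neighbours: L, Q.
Then their neighbours: M.
Nothing further is reachable.

L, M, O, Q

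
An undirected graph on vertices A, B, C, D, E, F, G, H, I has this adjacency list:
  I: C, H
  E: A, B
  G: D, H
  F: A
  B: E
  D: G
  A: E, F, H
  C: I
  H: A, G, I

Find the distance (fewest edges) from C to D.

4

Distance 0: C.
Distance 1: I.
Distance 2: H.
Distance 3: A, G.
Distance 4: D, E, F — contains D.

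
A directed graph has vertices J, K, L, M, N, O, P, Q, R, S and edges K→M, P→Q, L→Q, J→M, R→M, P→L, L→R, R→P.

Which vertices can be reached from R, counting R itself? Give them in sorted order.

Start at R.
Its neighbours: M, P.
Then their neighbours: L, Q.
Nothing further is reachable.

L, M, P, Q, R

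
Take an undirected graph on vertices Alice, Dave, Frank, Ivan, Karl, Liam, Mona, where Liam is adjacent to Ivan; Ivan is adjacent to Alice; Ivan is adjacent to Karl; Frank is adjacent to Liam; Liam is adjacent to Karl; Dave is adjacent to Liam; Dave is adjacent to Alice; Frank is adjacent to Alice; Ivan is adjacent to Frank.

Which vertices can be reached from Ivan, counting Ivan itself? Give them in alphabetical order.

Alice, Dave, Frank, Ivan, Karl, Liam

Start at Ivan.
Its neighbours: Alice, Frank, Karl, Liam.
Then their neighbours: Dave.
Nothing further is reachable.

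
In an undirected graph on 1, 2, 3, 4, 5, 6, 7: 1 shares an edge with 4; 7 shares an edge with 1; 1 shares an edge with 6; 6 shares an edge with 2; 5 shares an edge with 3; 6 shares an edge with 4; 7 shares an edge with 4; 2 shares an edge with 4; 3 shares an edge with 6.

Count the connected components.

1

From 1: component {1, 2, 3, 4, 5, 6, 7}.
That's 1 component.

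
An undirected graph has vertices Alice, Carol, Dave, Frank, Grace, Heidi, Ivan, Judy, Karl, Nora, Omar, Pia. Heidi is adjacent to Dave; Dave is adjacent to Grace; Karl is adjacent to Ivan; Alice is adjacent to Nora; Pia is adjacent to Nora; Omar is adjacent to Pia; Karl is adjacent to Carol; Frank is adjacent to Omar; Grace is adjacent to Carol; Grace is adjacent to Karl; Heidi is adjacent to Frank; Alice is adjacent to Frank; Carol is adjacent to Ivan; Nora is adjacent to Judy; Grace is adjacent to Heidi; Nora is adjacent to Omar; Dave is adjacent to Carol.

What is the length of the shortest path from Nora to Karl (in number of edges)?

Distance 0: Nora.
Distance 1: Alice, Judy, Omar, Pia.
Distance 2: Frank.
Distance 3: Heidi.
Distance 4: Dave, Grace.
Distance 5: Carol, Karl — contains Karl.

5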